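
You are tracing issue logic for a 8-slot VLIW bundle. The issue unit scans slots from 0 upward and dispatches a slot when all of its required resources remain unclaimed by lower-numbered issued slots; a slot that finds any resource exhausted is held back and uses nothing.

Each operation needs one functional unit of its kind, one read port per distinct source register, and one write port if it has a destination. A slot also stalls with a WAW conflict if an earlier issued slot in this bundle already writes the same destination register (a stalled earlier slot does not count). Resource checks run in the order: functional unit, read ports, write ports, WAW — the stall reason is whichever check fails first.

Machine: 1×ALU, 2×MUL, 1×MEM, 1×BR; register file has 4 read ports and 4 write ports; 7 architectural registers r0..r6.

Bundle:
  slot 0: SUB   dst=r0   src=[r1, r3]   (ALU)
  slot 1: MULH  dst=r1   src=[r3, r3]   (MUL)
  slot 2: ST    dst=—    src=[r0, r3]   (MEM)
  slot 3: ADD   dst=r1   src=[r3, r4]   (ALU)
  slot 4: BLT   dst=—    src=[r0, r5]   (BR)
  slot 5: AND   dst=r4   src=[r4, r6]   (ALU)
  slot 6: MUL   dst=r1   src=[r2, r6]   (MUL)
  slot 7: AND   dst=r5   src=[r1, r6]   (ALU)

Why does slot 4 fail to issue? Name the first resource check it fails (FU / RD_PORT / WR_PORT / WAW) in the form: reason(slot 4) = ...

#0 ALU src=r1,r3 dispatched  <A:0 Mu:2 Ld:1 B:1 rd:2 wr:3>
#1 MUL src=r3,r3 dispatched  <A:0 Mu:1 Ld:1 B:1 rd:1 wr:2>
#2 MEM src=r0,r3 held:RD_PORT  <A:0 Mu:1 Ld:1 B:1 rd:1 wr:2>
#3 ALU src=r3,r4 held:FU  <A:0 Mu:1 Ld:1 B:1 rd:1 wr:2>
#4 BR src=r0,r5 held:RD_PORT  <A:0 Mu:1 Ld:1 B:1 rd:1 wr:2>
#5 ALU src=r4,r6 held:FU  <A:0 Mu:1 Ld:1 B:1 rd:1 wr:2>
#6 MUL src=r2,r6 held:RD_PORT  <A:0 Mu:1 Ld:1 B:1 rd:1 wr:2>
#7 ALU src=r1,r6 held:FU  <A:0 Mu:1 Ld:1 B:1 rd:1 wr:2>

reason(slot 4) = RD_PORT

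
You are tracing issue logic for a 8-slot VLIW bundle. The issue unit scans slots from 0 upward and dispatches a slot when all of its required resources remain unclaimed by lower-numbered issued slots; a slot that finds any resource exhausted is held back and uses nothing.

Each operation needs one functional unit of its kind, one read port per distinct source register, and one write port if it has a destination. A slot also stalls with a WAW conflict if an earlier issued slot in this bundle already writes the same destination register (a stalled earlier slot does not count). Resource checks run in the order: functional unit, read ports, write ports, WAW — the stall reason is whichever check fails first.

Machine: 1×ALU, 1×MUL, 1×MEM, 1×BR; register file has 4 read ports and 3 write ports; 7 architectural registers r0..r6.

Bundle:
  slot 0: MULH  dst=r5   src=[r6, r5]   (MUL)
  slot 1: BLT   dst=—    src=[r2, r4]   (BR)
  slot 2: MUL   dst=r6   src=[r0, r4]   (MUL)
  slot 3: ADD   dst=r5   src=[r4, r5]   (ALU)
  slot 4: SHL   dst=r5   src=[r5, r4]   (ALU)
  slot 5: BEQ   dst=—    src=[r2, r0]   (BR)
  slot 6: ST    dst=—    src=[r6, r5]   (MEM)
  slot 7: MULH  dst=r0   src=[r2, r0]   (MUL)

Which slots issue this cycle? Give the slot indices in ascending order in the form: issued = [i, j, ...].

issued = [0, 1]

  0. MUL→r5 ⇒ go  {1A/0Mu/1Ld/1B | 2r 2w}
  1. BR ⇒ go  {1A/0Mu/1Ld/0B | 0r 2w}
  2. MUL→r6 ⇒ no(FU)  {1A/0Mu/1Ld/0B | 0r 2w}
  3. ALU→r5 ⇒ no(RD_PORT)  {1A/0Mu/1Ld/0B | 0r 2w}
  4. ALU→r5 ⇒ no(RD_PORT)  {1A/0Mu/1Ld/0B | 0r 2w}
  5. BR ⇒ no(FU)  {1A/0Mu/1Ld/0B | 0r 2w}
  6. MEM ⇒ no(RD_PORT)  {1A/0Mu/1Ld/0B | 0r 2w}
  7. MUL→r0 ⇒ no(FU)  {1A/0Mu/1Ld/0B | 0r 2w}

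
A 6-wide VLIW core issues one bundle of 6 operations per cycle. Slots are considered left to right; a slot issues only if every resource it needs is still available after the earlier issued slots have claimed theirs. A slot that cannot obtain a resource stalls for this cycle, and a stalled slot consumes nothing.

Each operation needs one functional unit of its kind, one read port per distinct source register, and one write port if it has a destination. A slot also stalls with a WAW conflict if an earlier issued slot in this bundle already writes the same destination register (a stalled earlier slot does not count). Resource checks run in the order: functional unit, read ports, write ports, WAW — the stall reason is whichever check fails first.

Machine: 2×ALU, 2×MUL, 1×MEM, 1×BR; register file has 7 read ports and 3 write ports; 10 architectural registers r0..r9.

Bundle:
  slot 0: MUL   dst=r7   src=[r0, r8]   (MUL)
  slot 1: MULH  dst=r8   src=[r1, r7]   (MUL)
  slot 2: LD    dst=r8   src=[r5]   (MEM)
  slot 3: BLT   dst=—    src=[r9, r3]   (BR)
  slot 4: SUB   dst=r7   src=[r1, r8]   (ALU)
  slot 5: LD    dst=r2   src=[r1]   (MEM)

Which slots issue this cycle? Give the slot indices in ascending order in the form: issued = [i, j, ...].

issued = [0, 1, 3, 5]

(0) want 1×MUL +2rd +1wr — yes → AL2|MU1|ME1|BR1|rd5|wr2
(1) want 1×MUL +2rd +1wr — yes → AL2|MU0|ME1|BR1|rd3|wr1
(2) want 1×MEM +1rd +1wr — WAW → AL2|MU0|ME1|BR1|rd3|wr1
(3) want 1×BR +2rd +0wr — yes → AL2|MU0|ME1|BR0|rd1|wr1
(4) want 1×ALU +2rd +1wr — RD_PORT → AL2|MU0|ME1|BR0|rd1|wr1
(5) want 1×MEM +1rd +1wr — yes → AL2|MU0|ME0|BR0|rd0|wr0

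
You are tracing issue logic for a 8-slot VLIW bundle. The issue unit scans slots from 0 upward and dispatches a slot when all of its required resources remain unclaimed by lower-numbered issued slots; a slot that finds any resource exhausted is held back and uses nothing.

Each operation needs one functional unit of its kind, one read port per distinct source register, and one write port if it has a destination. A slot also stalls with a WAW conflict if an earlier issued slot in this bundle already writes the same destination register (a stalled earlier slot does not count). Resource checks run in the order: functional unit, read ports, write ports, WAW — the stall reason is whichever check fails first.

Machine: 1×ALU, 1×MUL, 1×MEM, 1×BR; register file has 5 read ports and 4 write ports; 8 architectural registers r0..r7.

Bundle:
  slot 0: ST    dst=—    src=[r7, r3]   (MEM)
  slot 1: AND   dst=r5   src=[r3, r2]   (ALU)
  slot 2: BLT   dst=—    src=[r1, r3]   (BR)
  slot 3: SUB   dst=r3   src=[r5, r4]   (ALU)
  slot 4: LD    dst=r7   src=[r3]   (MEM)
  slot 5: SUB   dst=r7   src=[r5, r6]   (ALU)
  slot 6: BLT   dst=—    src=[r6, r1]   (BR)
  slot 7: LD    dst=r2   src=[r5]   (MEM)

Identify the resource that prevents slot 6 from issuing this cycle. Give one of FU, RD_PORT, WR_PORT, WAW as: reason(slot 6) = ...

  0. MEM ⇒ go  {1A/1Mu/0Ld/1B | 3r 4w}
  1. ALU→r5 ⇒ go  {0A/1Mu/0Ld/1B | 1r 3w}
  2. BR ⇒ no(RD_PORT)  {0A/1Mu/0Ld/1B | 1r 3w}
  3. ALU→r3 ⇒ no(FU)  {0A/1Mu/0Ld/1B | 1r 3w}
  4. MEM→r7 ⇒ no(FU)  {0A/1Mu/0Ld/1B | 1r 3w}
  5. ALU→r7 ⇒ no(FU)  {0A/1Mu/0Ld/1B | 1r 3w}
  6. BR ⇒ no(RD_PORT)  {0A/1Mu/0Ld/1B | 1r 3w}
  7. MEM→r2 ⇒ no(FU)  {0A/1Mu/0Ld/1B | 1r 3w}

reason(slot 6) = RD_PORT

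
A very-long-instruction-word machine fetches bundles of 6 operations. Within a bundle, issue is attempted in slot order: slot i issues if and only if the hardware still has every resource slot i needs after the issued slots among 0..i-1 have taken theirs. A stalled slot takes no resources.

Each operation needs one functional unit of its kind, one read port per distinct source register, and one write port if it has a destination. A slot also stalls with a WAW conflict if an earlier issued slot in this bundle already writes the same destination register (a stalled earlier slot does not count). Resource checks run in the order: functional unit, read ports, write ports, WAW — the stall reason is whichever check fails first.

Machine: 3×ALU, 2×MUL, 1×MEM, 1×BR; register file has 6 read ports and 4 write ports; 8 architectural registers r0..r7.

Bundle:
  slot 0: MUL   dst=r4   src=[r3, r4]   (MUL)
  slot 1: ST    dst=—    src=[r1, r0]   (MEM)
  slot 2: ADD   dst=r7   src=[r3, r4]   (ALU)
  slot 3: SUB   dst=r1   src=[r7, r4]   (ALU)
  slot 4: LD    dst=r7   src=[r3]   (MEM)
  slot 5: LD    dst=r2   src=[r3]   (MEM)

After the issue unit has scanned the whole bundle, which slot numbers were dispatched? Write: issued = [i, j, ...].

(0) want 1×MUL +2rd +1wr — yes → AL3|MU1|ME1|BR1|rd4|wr3
(1) want 1×MEM +2rd +0wr — yes → AL3|MU1|ME0|BR1|rd2|wr3
(2) want 1×ALU +2rd +1wr — yes → AL2|MU1|ME0|BR1|rd0|wr2
(3) want 1×ALU +2rd +1wr — RD_PORT → AL2|MU1|ME0|BR1|rd0|wr2
(4) want 1×MEM +1rd +1wr — FU → AL2|MU1|ME0|BR1|rd0|wr2
(5) want 1×MEM +1rd +1wr — FU → AL2|MU1|ME0|BR1|rd0|wr2

issued = [0, 1, 2]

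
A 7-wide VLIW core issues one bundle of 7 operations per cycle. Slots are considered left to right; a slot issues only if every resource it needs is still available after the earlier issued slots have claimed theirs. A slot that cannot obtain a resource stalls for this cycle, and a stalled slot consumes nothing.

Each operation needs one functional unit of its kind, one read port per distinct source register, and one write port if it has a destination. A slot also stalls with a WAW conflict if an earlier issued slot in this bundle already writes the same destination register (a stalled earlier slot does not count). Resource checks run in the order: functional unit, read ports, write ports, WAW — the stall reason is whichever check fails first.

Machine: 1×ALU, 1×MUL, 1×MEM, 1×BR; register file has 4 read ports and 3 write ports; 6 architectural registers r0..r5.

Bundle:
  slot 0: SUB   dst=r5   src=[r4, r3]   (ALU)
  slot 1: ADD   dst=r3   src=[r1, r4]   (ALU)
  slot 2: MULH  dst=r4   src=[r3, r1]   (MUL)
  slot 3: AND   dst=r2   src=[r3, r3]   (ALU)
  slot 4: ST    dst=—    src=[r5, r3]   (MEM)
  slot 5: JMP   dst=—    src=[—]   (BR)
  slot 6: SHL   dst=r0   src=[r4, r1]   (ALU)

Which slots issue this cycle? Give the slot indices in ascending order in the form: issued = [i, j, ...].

[0] ALU needs rd=2 wr=1: ok; after: ALU=0 MUL=1 MEM=1 BR=1, R=2, W=2
[1] ALU needs rd=2 wr=1: FU; after: ALU=0 MUL=1 MEM=1 BR=1, R=2, W=2
[2] MUL needs rd=2 wr=1: ok; after: ALU=0 MUL=0 MEM=1 BR=1, R=0, W=1
[3] ALU needs rd=1 wr=1: FU; after: ALU=0 MUL=0 MEM=1 BR=1, R=0, W=1
[4] MEM needs rd=2 wr=0: RD_PORT; after: ALU=0 MUL=0 MEM=1 BR=1, R=0, W=1
[5] BR needs rd=0 wr=0: ok; after: ALU=0 MUL=0 MEM=1 BR=0, R=0, W=1
[6] ALU needs rd=2 wr=1: FU; after: ALU=0 MUL=0 MEM=1 BR=0, R=0, W=1

issued = [0, 2, 5]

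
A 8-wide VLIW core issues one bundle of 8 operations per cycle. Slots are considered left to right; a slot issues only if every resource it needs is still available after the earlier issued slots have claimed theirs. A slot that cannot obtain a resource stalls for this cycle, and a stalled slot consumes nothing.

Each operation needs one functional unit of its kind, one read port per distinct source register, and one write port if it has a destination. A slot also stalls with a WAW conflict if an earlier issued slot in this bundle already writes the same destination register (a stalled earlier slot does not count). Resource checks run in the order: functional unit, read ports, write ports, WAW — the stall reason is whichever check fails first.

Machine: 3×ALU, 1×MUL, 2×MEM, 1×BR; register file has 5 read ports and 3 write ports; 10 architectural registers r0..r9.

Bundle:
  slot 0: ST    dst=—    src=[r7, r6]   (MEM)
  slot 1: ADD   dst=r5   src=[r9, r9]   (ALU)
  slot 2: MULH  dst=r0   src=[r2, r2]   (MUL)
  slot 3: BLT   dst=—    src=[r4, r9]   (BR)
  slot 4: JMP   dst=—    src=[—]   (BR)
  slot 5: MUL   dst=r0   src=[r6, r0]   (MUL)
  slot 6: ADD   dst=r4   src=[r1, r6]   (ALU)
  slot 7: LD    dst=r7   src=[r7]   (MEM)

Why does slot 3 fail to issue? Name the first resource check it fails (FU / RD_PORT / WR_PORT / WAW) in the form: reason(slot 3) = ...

#0 MEM src=r7,r6 dispatched  <A:3 Mu:1 Ld:1 B:1 rd:3 wr:3>
#1 ALU src=r9,r9 dispatched  <A:2 Mu:1 Ld:1 B:1 rd:2 wr:2>
#2 MUL src=r2,r2 dispatched  <A:2 Mu:0 Ld:1 B:1 rd:1 wr:1>
#3 BR src=r4,r9 held:RD_PORT  <A:2 Mu:0 Ld:1 B:1 rd:1 wr:1>
#4 BR src=- dispatched  <A:2 Mu:0 Ld:1 B:0 rd:1 wr:1>
#5 MUL src=r6,r0 held:FU  <A:2 Mu:0 Ld:1 B:0 rd:1 wr:1>
#6 ALU src=r1,r6 held:RD_PORT  <A:2 Mu:0 Ld:1 B:0 rd:1 wr:1>
#7 MEM src=r7 dispatched  <A:2 Mu:0 Ld:0 B:0 rd:0 wr:0>

reason(slot 3) = RD_PORT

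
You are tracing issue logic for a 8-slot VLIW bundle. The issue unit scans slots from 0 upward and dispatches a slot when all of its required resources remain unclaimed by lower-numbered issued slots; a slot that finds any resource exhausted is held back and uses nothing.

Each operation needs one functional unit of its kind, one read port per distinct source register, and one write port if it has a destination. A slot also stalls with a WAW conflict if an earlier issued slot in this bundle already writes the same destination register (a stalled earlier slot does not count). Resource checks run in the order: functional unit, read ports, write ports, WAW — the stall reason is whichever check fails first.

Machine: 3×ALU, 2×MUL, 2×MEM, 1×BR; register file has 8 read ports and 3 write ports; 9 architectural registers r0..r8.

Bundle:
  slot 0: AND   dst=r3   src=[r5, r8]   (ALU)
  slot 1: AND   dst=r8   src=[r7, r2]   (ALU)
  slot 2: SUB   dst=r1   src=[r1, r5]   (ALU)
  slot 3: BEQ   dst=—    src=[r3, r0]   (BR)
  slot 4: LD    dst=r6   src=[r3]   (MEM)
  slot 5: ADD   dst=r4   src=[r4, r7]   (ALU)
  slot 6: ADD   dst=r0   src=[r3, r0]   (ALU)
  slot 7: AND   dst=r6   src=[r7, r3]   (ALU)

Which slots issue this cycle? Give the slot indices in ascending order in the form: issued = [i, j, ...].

slot 0 (ALU): ISSUE — free A2,Mu2,Ld2,B1 rp6 wp2
slot 1 (ALU): ISSUE — free A1,Mu2,Ld2,B1 rp4 wp1
slot 2 (ALU): ISSUE — free A0,Mu2,Ld2,B1 rp2 wp0
slot 3 (BR): ISSUE — free A0,Mu2,Ld2,B0 rp0 wp0
slot 4 (MEM): stall RD_PORT — free A0,Mu2,Ld2,B0 rp0 wp0
slot 5 (ALU): stall FU — free A0,Mu2,Ld2,B0 rp0 wp0
slot 6 (ALU): stall FU — free A0,Mu2,Ld2,B0 rp0 wp0
slot 7 (ALU): stall FU — free A0,Mu2,Ld2,B0 rp0 wp0

issued = [0, 1, 2, 3]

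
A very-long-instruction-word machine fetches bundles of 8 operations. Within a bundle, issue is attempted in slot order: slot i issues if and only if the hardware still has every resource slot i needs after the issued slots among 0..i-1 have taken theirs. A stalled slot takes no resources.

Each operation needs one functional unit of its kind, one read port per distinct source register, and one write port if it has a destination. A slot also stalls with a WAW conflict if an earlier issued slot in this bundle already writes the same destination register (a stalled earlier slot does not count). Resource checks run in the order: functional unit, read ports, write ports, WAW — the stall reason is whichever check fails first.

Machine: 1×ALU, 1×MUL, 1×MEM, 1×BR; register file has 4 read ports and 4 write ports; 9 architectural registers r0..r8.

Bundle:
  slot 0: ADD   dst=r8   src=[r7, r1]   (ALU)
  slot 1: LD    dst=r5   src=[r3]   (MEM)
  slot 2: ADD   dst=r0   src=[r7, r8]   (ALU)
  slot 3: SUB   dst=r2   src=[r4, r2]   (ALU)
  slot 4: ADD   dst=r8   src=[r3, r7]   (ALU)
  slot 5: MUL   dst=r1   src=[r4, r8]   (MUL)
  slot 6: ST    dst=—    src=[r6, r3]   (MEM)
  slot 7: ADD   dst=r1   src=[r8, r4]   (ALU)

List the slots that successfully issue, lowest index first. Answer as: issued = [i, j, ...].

issued = [0, 1]

slot 0 (ALU): ISSUE — free A0,Mu1,Ld1,B1 rp2 wp3
slot 1 (MEM): ISSUE — free A0,Mu1,Ld0,B1 rp1 wp2
slot 2 (ALU): stall FU — free A0,Mu1,Ld0,B1 rp1 wp2
slot 3 (ALU): stall FU — free A0,Mu1,Ld0,B1 rp1 wp2
slot 4 (ALU): stall FU — free A0,Mu1,Ld0,B1 rp1 wp2
slot 5 (MUL): stall RD_PORT — free A0,Mu1,Ld0,B1 rp1 wp2
slot 6 (MEM): stall FU — free A0,Mu1,Ld0,B1 rp1 wp2
slot 7 (ALU): stall FU — free A0,Mu1,Ld0,B1 rp1 wp2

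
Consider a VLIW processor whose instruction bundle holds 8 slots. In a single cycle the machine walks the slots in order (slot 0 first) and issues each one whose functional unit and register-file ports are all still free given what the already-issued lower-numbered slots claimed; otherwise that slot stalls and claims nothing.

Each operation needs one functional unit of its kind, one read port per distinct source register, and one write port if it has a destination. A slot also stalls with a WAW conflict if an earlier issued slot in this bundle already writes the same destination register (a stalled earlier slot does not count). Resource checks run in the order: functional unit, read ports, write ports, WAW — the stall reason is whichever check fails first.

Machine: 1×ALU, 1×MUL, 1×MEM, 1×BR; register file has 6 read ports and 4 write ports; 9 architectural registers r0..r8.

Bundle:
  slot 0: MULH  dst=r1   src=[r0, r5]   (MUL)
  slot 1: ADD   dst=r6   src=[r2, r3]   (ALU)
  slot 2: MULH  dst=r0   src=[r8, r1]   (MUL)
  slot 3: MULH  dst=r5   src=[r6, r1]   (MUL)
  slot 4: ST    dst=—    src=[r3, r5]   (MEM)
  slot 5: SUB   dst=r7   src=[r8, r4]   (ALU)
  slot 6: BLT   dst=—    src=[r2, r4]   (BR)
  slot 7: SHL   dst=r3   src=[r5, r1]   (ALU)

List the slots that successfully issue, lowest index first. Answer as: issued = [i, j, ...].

issued = [0, 1, 4]

#0 MUL src=r0,r5 dispatched  <A:1 Mu:0 Ld:1 B:1 rd:4 wr:3>
#1 ALU src=r2,r3 dispatched  <A:0 Mu:0 Ld:1 B:1 rd:2 wr:2>
#2 MUL src=r8,r1 held:FU  <A:0 Mu:0 Ld:1 B:1 rd:2 wr:2>
#3 MUL src=r6,r1 held:FU  <A:0 Mu:0 Ld:1 B:1 rd:2 wr:2>
#4 MEM src=r3,r5 dispatched  <A:0 Mu:0 Ld:0 B:1 rd:0 wr:2>
#5 ALU src=r8,r4 held:FU  <A:0 Mu:0 Ld:0 B:1 rd:0 wr:2>
#6 BR src=r2,r4 held:RD_PORT  <A:0 Mu:0 Ld:0 B:1 rd:0 wr:2>
#7 ALU src=r5,r1 held:FU  <A:0 Mu:0 Ld:0 B:1 rd:0 wr:2>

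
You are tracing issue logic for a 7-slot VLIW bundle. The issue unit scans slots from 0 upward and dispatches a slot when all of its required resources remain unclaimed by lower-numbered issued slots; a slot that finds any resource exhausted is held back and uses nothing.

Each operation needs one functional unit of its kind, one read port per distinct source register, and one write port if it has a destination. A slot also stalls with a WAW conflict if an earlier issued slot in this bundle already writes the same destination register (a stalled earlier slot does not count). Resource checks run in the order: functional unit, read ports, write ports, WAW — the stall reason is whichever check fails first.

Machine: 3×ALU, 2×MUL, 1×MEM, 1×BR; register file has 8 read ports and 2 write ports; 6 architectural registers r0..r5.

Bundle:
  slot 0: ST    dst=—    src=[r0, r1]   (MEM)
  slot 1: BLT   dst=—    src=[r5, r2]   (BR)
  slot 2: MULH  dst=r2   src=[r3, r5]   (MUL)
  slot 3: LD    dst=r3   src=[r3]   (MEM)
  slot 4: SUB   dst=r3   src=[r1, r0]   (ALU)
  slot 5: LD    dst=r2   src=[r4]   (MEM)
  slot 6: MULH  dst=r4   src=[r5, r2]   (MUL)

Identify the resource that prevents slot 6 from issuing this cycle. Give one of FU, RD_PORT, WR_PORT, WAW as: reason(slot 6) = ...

reason(slot 6) = RD_PORT

  0. MEM ⇒ go  {3A/2Mu/0Ld/1B | 6r 2w}
  1. BR ⇒ go  {3A/2Mu/0Ld/0B | 4r 2w}
  2. MUL→r2 ⇒ go  {3A/1Mu/0Ld/0B | 2r 1w}
  3. MEM→r3 ⇒ no(FU)  {3A/1Mu/0Ld/0B | 2r 1w}
  4. ALU→r3 ⇒ go  {2A/1Mu/0Ld/0B | 0r 0w}
  5. MEM→r2 ⇒ no(FU)  {2A/1Mu/0Ld/0B | 0r 0w}
  6. MUL→r4 ⇒ no(RD_PORT)  {2A/1Mu/0Ld/0B | 0r 0w}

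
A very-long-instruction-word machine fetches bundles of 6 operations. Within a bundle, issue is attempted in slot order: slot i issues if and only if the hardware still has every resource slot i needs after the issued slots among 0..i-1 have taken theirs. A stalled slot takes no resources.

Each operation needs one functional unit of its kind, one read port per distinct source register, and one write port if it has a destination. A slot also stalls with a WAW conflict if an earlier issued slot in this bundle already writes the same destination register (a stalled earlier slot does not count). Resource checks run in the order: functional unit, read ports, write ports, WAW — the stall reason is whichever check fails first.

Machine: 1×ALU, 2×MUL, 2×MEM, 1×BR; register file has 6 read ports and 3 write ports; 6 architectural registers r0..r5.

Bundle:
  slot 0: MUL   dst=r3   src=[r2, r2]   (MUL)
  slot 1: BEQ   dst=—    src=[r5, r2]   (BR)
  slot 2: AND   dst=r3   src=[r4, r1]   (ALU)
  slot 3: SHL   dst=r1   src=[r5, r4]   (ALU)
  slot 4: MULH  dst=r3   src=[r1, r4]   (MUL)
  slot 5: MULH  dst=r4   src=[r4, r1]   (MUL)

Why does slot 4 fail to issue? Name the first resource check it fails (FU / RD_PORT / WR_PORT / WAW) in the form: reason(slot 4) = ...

reason(slot 4) = RD_PORT

(0) want 1×MUL +1rd +1wr — yes → AL1|MU1|ME2|BR1|rd5|wr2
(1) want 1×BR +2rd +0wr — yes → AL1|MU1|ME2|BR0|rd3|wr2
(2) want 1×ALU +2rd +1wr — WAW → AL1|MU1|ME2|BR0|rd3|wr2
(3) want 1×ALU +2rd +1wr — yes → AL0|MU1|ME2|BR0|rd1|wr1
(4) want 1×MUL +2rd +1wr — RD_PORT → AL0|MU1|ME2|BR0|rd1|wr1
(5) want 1×MUL +2rd +1wr — RD_PORT → AL0|MU1|ME2|BR0|rd1|wr1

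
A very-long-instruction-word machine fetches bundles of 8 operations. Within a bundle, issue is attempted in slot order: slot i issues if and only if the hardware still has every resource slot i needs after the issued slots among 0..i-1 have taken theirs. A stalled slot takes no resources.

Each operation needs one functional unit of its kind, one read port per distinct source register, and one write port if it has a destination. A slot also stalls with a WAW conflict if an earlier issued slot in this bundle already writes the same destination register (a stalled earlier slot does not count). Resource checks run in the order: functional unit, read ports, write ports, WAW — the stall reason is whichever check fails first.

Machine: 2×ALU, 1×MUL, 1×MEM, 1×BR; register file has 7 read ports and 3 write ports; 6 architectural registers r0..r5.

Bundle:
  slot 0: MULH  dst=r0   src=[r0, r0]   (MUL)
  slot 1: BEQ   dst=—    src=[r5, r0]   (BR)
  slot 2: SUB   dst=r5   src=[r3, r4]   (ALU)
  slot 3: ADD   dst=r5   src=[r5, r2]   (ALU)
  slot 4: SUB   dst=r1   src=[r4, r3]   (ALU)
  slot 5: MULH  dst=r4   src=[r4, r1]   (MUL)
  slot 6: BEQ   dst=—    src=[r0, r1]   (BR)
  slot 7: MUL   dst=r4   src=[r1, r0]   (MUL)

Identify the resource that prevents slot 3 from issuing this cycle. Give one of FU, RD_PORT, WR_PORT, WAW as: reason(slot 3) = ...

reason(slot 3) = WAW

  0. MUL→r0 ⇒ go  {2A/0Mu/1Ld/1B | 6r 2w}
  1. BR ⇒ go  {2A/0Mu/1Ld/0B | 4r 2w}
  2. ALU→r5 ⇒ go  {1A/0Mu/1Ld/0B | 2r 1w}
  3. ALU→r5 ⇒ no(WAW)  {1A/0Mu/1Ld/0B | 2r 1w}
  4. ALU→r1 ⇒ go  {0A/0Mu/1Ld/0B | 0r 0w}
  5. MUL→r4 ⇒ no(FU)  {0A/0Mu/1Ld/0B | 0r 0w}
  6. BR ⇒ no(FU)  {0A/0Mu/1Ld/0B | 0r 0w}
  7. MUL→r4 ⇒ no(FU)  {0A/0Mu/1Ld/0B | 0r 0w}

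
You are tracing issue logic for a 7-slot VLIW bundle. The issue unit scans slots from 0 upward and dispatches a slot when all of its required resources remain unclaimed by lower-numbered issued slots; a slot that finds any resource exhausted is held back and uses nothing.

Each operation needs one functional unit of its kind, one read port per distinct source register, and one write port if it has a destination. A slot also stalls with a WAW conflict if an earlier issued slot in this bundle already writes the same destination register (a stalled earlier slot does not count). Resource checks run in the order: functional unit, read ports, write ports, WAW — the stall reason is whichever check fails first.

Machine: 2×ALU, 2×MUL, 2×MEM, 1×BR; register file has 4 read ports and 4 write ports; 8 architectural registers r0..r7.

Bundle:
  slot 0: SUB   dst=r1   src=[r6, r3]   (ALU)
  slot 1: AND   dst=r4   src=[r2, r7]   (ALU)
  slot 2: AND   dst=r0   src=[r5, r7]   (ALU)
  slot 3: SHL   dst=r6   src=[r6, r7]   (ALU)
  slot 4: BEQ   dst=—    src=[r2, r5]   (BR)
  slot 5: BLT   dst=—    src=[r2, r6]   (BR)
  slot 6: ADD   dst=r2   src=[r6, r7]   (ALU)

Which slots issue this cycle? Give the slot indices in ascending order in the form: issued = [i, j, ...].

  0. ALU→r1 ⇒ go  {1A/2Mu/2Ld/1B | 2r 3w}
  1. ALU→r4 ⇒ go  {0A/2Mu/2Ld/1B | 0r 2w}
  2. ALU→r0 ⇒ no(FU)  {0A/2Mu/2Ld/1B | 0r 2w}
  3. ALU→r6 ⇒ no(FU)  {0A/2Mu/2Ld/1B | 0r 2w}
  4. BR ⇒ no(RD_PORT)  {0A/2Mu/2Ld/1B | 0r 2w}
  5. BR ⇒ no(RD_PORT)  {0A/2Mu/2Ld/1B | 0r 2w}
  6. ALU→r2 ⇒ no(FU)  {0A/2Mu/2Ld/1B | 0r 2w}

issued = [0, 1]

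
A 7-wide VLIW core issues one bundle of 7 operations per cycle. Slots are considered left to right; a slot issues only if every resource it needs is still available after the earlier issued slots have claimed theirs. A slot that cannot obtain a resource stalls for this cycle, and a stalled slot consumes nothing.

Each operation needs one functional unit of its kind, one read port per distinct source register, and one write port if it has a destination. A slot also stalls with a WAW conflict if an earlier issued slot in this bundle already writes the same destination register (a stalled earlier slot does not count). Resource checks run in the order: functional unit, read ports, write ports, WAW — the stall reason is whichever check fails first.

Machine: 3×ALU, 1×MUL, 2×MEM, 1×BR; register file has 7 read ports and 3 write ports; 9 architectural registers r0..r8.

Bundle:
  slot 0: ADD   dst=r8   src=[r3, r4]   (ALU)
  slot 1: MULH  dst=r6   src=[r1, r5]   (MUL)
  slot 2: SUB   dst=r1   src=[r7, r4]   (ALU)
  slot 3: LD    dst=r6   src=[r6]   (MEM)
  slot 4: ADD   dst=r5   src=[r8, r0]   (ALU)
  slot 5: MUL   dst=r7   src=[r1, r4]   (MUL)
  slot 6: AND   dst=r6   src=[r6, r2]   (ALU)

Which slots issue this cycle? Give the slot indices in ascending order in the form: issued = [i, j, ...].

[0] ALU needs rd=2 wr=1: ok; after: ALU=2 MUL=1 MEM=2 BR=1, R=5, W=2
[1] MUL needs rd=2 wr=1: ok; after: ALU=2 MUL=0 MEM=2 BR=1, R=3, W=1
[2] ALU needs rd=2 wr=1: ok; after: ALU=1 MUL=0 MEM=2 BR=1, R=1, W=0
[3] MEM needs rd=1 wr=1: WR_PORT; after: ALU=1 MUL=0 MEM=2 BR=1, R=1, W=0
[4] ALU needs rd=2 wr=1: RD_PORT; after: ALU=1 MUL=0 MEM=2 BR=1, R=1, W=0
[5] MUL needs rd=2 wr=1: FU; after: ALU=1 MUL=0 MEM=2 BR=1, R=1, W=0
[6] ALU needs rd=2 wr=1: RD_PORT; after: ALU=1 MUL=0 MEM=2 BR=1, R=1, W=0

issued = [0, 1, 2]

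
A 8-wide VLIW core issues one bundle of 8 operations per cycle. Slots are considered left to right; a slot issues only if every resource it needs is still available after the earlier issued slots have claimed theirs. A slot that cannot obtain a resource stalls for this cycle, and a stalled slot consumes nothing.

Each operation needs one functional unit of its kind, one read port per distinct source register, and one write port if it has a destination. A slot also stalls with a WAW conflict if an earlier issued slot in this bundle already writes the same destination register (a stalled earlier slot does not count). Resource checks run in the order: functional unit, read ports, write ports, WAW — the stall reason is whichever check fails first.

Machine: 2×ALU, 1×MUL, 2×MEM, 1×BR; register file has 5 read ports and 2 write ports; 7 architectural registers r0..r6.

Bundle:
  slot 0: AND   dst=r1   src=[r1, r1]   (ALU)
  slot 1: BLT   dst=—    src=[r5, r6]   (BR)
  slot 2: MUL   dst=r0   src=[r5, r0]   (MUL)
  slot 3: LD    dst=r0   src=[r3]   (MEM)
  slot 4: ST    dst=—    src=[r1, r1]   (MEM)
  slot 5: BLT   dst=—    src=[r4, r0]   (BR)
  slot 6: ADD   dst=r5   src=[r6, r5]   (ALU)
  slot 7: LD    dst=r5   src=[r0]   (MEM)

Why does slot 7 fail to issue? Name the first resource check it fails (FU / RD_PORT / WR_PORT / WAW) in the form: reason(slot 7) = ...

reason(slot 7) = RD_PORT

slot 0 (ALU): ISSUE — free A1,Mu1,Ld2,B1 rp4 wp1
slot 1 (BR): ISSUE — free A1,Mu1,Ld2,B0 rp2 wp1
slot 2 (MUL): ISSUE — free A1,Mu0,Ld2,B0 rp0 wp0
slot 3 (MEM): stall RD_PORT — free A1,Mu0,Ld2,B0 rp0 wp0
slot 4 (MEM): stall RD_PORT — free A1,Mu0,Ld2,B0 rp0 wp0
slot 5 (BR): stall FU — free A1,Mu0,Ld2,B0 rp0 wp0
slot 6 (ALU): stall RD_PORT — free A1,Mu0,Ld2,B0 rp0 wp0
slot 7 (MEM): stall RD_PORT — free A1,Mu0,Ld2,B0 rp0 wp0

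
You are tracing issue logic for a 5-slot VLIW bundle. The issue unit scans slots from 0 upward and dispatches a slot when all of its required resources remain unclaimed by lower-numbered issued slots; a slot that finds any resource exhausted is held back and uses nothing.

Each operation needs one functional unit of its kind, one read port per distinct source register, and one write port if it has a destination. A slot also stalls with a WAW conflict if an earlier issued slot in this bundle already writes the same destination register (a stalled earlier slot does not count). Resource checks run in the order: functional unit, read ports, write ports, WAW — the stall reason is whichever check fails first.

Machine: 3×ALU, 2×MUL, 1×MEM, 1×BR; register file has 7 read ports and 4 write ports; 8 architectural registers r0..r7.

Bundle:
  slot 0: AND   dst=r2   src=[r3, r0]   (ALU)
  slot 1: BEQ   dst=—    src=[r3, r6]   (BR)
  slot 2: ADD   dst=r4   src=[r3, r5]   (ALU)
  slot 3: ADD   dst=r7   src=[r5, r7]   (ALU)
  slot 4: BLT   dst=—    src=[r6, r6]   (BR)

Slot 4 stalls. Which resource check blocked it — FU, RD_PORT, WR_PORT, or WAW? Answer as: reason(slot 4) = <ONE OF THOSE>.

[0] ALU needs rd=2 wr=1: ok; after: ALU=2 MUL=2 MEM=1 BR=1, R=5, W=3
[1] BR needs rd=2 wr=0: ok; after: ALU=2 MUL=2 MEM=1 BR=0, R=3, W=3
[2] ALU needs rd=2 wr=1: ok; after: ALU=1 MUL=2 MEM=1 BR=0, R=1, W=2
[3] ALU needs rd=2 wr=1: RD_PORT; after: ALU=1 MUL=2 MEM=1 BR=0, R=1, W=2
[4] BR needs rd=1 wr=0: FU; after: ALU=1 MUL=2 MEM=1 BR=0, R=1, W=2

reason(slot 4) = FU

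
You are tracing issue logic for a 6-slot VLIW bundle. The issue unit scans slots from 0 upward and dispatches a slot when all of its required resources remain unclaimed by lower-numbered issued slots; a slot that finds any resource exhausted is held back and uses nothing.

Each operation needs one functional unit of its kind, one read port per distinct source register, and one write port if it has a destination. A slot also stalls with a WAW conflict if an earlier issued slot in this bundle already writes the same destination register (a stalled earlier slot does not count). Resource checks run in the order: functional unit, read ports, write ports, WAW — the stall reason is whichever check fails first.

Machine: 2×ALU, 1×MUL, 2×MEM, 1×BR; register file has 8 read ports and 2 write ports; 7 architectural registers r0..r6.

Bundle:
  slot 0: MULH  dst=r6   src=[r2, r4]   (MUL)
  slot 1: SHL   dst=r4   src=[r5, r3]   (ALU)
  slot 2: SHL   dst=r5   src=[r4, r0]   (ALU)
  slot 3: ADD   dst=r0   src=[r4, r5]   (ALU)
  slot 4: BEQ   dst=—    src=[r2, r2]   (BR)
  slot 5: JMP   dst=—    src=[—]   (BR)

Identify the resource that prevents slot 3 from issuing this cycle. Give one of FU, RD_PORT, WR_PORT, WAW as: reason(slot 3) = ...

reason(slot 3) = WR_PORT

(0) want 1×MUL +2rd +1wr — yes → AL2|MU0|ME2|BR1|rd6|wr1
(1) want 1×ALU +2rd +1wr — yes → AL1|MU0|ME2|BR1|rd4|wr0
(2) want 1×ALU +2rd +1wr — WR_PORT → AL1|MU0|ME2|BR1|rd4|wr0
(3) want 1×ALU +2rd +1wr — WR_PORT → AL1|MU0|ME2|BR1|rd4|wr0
(4) want 1×BR +1rd +0wr — yes → AL1|MU0|ME2|BR0|rd3|wr0
(5) want 1×BR +0rd +0wr — FU → AL1|MU0|ME2|BR0|rd3|wr0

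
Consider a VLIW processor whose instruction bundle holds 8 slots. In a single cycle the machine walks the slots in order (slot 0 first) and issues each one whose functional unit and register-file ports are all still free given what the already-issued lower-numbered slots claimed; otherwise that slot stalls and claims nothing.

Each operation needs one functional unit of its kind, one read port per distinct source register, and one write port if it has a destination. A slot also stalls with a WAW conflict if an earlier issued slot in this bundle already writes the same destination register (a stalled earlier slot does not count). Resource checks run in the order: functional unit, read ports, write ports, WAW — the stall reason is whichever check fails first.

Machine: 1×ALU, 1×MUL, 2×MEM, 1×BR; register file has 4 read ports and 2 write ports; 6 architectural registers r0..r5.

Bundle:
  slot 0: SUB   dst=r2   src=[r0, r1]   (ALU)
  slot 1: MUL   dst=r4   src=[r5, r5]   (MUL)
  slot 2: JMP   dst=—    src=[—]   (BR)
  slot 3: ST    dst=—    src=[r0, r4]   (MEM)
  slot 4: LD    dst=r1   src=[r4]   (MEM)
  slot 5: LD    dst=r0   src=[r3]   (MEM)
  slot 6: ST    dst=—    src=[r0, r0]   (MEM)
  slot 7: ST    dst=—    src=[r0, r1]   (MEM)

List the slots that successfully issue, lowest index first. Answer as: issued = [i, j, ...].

(0) want 1×ALU +2rd +1wr — yes → AL0|MU1|ME2|BR1|rd2|wr1
(1) want 1×MUL +1rd +1wr — yes → AL0|MU0|ME2|BR1|rd1|wr0
(2) want 1×BR +0rd +0wr — yes → AL0|MU0|ME2|BR0|rd1|wr0
(3) want 1×MEM +2rd +0wr — RD_PORT → AL0|MU0|ME2|BR0|rd1|wr0
(4) want 1×MEM +1rd +1wr — WR_PORT → AL0|MU0|ME2|BR0|rd1|wr0
(5) want 1×MEM +1rd +1wr — WR_PORT → AL0|MU0|ME2|BR0|rd1|wr0
(6) want 1×MEM +1rd +0wr — yes → AL0|MU0|ME1|BR0|rd0|wr0
(7) want 1×MEM +2rd +0wr — RD_PORT → AL0|MU0|ME1|BR0|rd0|wr0

issued = [0, 1, 2, 6]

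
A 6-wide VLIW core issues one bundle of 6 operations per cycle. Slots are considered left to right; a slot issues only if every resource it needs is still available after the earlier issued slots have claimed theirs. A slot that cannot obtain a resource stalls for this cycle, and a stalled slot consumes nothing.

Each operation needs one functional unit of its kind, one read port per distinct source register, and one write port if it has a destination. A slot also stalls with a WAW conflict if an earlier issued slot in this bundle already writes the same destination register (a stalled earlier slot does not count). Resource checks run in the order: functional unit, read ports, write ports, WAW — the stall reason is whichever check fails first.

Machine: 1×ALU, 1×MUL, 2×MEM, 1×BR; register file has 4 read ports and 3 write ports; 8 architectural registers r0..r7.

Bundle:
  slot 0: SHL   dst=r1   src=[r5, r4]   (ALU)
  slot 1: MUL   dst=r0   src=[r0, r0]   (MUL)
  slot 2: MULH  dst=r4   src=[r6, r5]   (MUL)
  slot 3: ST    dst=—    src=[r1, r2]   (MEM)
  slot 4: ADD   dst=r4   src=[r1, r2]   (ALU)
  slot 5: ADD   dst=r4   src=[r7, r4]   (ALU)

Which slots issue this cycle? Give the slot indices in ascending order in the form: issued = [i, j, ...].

issued = [0, 1]

  0. ALU→r1 ⇒ go  {0A/1Mu/2Ld/1B | 2r 2w}
  1. MUL→r0 ⇒ go  {0A/0Mu/2Ld/1B | 1r 1w}
  2. MUL→r4 ⇒ no(FU)  {0A/0Mu/2Ld/1B | 1r 1w}
  3. MEM ⇒ no(RD_PORT)  {0A/0Mu/2Ld/1B | 1r 1w}
  4. ALU→r4 ⇒ no(FU)  {0A/0Mu/2Ld/1B | 1r 1w}
  5. ALU→r4 ⇒ no(FU)  {0A/0Mu/2Ld/1B | 1r 1w}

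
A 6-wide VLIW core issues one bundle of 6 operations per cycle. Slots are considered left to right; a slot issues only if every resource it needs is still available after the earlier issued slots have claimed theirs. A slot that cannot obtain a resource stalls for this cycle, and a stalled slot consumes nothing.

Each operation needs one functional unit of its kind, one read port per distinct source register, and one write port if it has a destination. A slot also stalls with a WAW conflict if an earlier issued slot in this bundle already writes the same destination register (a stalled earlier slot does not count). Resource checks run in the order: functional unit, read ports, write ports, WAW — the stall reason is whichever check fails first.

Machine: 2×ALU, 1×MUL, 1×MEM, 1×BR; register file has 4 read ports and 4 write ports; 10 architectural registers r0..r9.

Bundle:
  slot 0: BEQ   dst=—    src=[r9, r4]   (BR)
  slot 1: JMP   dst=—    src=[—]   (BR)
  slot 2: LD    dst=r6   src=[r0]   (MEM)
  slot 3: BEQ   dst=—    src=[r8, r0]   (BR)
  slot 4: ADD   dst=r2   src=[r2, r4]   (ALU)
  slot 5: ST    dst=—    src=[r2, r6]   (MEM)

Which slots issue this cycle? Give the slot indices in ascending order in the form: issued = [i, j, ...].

slot 0 (BR): ISSUE — free A2,Mu1,Ld1,B0 rp2 wp4
slot 1 (BR): stall FU — free A2,Mu1,Ld1,B0 rp2 wp4
slot 2 (MEM): ISSUE — free A2,Mu1,Ld0,B0 rp1 wp3
slot 3 (BR): stall FU — free A2,Mu1,Ld0,B0 rp1 wp3
slot 4 (ALU): stall RD_PORT — free A2,Mu1,Ld0,B0 rp1 wp3
slot 5 (MEM): stall FU — free A2,Mu1,Ld0,B0 rp1 wp3

issued = [0, 2]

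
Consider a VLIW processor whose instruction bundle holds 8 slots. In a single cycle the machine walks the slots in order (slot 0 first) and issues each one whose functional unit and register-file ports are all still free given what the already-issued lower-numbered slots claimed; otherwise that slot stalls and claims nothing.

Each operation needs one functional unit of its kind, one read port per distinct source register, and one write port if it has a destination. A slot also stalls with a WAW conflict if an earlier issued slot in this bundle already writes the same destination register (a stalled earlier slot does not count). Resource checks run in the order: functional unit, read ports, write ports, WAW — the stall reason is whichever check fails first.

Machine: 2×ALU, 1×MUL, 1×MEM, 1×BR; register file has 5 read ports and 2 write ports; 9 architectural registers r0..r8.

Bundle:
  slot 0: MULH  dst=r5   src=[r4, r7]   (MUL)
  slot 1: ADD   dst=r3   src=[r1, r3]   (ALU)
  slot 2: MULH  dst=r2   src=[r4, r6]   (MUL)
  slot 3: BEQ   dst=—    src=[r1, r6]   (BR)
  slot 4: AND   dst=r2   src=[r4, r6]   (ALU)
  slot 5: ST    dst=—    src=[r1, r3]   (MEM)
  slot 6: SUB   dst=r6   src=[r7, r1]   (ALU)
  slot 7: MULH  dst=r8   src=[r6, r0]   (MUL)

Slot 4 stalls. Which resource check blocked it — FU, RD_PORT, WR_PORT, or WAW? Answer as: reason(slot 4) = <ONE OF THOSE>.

(0) want 1×MUL +2rd +1wr — yes → AL2|MU0|ME1|BR1|rd3|wr1
(1) want 1×ALU +2rd +1wr — yes → AL1|MU0|ME1|BR1|rd1|wr0
(2) want 1×MUL +2rd +1wr — FU → AL1|MU0|ME1|BR1|rd1|wr0
(3) want 1×BR +2rd +0wr — RD_PORT → AL1|MU0|ME1|BR1|rd1|wr0
(4) want 1×ALU +2rd +1wr — RD_PORT → AL1|MU0|ME1|BR1|rd1|wr0
(5) want 1×MEM +2rd +0wr — RD_PORT → AL1|MU0|ME1|BR1|rd1|wr0
(6) want 1×ALU +2rd +1wr — RD_PORT → AL1|MU0|ME1|BR1|rd1|wr0
(7) want 1×MUL +2rd +1wr — FU → AL1|MU0|ME1|BR1|rd1|wr0

reason(slot 4) = RD_PORT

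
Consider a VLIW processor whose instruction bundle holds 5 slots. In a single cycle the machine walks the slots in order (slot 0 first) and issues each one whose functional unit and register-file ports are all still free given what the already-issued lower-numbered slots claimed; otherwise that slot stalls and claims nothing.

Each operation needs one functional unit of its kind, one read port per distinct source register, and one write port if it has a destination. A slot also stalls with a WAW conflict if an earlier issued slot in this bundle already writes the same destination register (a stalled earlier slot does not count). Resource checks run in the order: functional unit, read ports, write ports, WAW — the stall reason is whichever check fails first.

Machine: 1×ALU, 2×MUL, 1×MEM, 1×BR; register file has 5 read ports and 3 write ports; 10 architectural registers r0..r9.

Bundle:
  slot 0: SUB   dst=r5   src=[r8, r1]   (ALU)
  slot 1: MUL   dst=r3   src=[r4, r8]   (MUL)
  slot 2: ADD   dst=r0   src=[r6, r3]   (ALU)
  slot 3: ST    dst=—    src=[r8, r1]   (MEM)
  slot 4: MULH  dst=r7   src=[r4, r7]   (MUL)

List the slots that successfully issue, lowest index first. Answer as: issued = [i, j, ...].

[0] ALU needs rd=2 wr=1: ok; after: ALU=0 MUL=2 MEM=1 BR=1, R=3, W=2
[1] MUL needs rd=2 wr=1: ok; after: ALU=0 MUL=1 MEM=1 BR=1, R=1, W=1
[2] ALU needs rd=2 wr=1: FU; after: ALU=0 MUL=1 MEM=1 BR=1, R=1, W=1
[3] MEM needs rd=2 wr=0: RD_PORT; after: ALU=0 MUL=1 MEM=1 BR=1, R=1, W=1
[4] MUL needs rd=2 wr=1: RD_PORT; after: ALU=0 MUL=1 MEM=1 BR=1, R=1, W=1

issued = [0, 1]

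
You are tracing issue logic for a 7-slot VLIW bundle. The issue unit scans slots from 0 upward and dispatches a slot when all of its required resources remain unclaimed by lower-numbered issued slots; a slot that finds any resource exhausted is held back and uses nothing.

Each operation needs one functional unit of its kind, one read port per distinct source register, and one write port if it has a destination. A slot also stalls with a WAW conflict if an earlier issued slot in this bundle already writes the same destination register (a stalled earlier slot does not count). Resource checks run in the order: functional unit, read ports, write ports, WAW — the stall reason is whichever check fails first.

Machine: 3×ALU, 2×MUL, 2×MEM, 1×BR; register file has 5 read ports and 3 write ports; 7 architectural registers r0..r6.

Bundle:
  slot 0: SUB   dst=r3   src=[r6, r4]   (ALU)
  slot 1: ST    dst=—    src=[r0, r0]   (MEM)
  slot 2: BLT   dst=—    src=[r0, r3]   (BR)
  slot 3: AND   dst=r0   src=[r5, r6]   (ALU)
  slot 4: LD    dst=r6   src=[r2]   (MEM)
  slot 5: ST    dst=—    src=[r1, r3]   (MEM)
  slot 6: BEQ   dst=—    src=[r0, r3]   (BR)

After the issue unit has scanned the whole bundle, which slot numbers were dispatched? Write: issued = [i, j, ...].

(0) want 1×ALU +2rd +1wr — yes → AL2|MU2|ME2|BR1|rd3|wr2
(1) want 1×MEM +1rd +0wr — yes → AL2|MU2|ME1|BR1|rd2|wr2
(2) want 1×BR +2rd +0wr — yes → AL2|MU2|ME1|BR0|rd0|wr2
(3) want 1×ALU +2rd +1wr — RD_PORT → AL2|MU2|ME1|BR0|rd0|wr2
(4) want 1×MEM +1rd +1wr — RD_PORT → AL2|MU2|ME1|BR0|rd0|wr2
(5) want 1×MEM +2rd +0wr — RD_PORT → AL2|MU2|ME1|BR0|rd0|wr2
(6) want 1×BR +2rd +0wr — FU → AL2|MU2|ME1|BR0|rd0|wr2

issued = [0, 1, 2]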